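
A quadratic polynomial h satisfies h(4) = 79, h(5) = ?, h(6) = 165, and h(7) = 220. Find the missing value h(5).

On equispaced nodes a degree-2 polynomial has vanishing third forward difference, so
  - h(4) + 3·h(5) - 3·h(6) + h(7) = 0.
Substituting the known values and solving for h(5):
  3·h(5) = 354
  h(5) = 118.

118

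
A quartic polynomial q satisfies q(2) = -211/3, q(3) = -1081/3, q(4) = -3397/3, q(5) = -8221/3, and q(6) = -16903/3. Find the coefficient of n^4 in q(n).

-4

Write q(n) = an^4 + bn^3 + cn^2 + dn + e. Substituting each data point gives a linear system:
  16a + 8b + 4c + 2d + e = -211/3
  81a + 27b + 9c + 3d + e = -1081/3
  256a + 64b + 16c + 4d + e = -3397/3
  625a + 125b + 25c + 5d + e = -8221/3
  1296a + 216b + 36c + 6d + e = -16903/3
Solving the system yields a = -4, b = -3, c = 6, d = -3, e = -1/3.
So q(n) = -4n^4 - 3n^3 + 6n^2 - 3n - 1/3.
The leading coefficient is -4.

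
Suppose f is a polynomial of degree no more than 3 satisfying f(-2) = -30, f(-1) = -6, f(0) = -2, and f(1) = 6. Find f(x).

Write f(x) = ax^3 + bx^2 + cx + d. Substituting each data point gives a linear system:
  -8a + 4b - 2c + d = -30
  -a + b - c + d = -6
  d = -2
  a + b + c + d = 6
Solving the system yields a = 4, b = 2, c = 2, d = -2.
So f(x) = 4x^3 + 2x^2 + 2x - 2.
Check: f(-2) = -30. ✓

f(x) = 4x^3 + 2x^2 + 2x - 2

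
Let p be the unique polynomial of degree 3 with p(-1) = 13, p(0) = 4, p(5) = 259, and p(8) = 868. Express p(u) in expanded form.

Using the Lagrange interpolation formula with nodes -1, 0, 5, 8:
  L_0(u) = u(u - 5)(u - 8) / -54
  L_1(u) = (u + 1)(u - 5)(u - 8) / 40
  L_2(u) = (u + 1)u(u - 8) / -90
  L_3(u) = (u + 1)u(u - 5) / 216
Then p(u) = 13·L_0(u) + 4·L_1(u) + 259·L_2(u) + 868·L_3(u).
Expanding and collecting terms gives p(u) = u^3 + 6u^2 - 4u + 4.
Check: p(0) = 4. ✓

p(u) = u^3 + 6u^2 - 4u + 4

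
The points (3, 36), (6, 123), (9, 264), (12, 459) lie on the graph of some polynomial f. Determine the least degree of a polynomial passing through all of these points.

2

Forward differences of the values at x = 3, 6, 9, 12:
  f  : 36  123  264  459
  Δ  : 87  141  195
  Δ^2: 54  54
  Δ^3: 0
The second differences are constant (54) and nonzero, while all higher differences vanish, so the minimal degree is 2.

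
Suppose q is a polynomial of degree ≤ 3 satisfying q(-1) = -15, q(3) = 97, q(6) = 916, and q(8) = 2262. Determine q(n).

q(n) = 5n^3 - 5n^2 + 3n - 2

Using the Lagrange interpolation formula with nodes -1, 3, 6, 8:
  L_0(n) = (n - 3)(n - 6)(n - 8) / -252
  L_1(n) = (n + 1)(n - 6)(n - 8) / 60
  L_2(n) = (n + 1)(n - 3)(n - 8) / -42
  L_3(n) = (n + 1)(n - 3)(n - 6) / 90
Then q(n) = -15·L_0(n) + 97·L_1(n) + 916·L_2(n) + 2262·L_3(n).
Expanding and collecting terms gives q(n) = 5n^3 - 5n^2 + 3n - 2.
Check: q(8) = 2262. ✓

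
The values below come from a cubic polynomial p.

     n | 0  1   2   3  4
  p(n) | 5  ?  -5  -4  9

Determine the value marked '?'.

On equispaced nodes a degree-3 polynomial has vanishing fourth forward difference, so
  p(0) - 4·p(1) + 6·p(2) - 4·p(3) + p(4) = 0.
Substituting the known values and solving for p(1):
  -4·p(1) = 0
  p(1) = 0.

0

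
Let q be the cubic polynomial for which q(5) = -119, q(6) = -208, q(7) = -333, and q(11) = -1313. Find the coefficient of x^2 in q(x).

0

Write q(x) = ax^3 + bx^2 + cx + d. Substituting each data point gives a linear system:
  125a + 25b + 5c + d = -119
  216a + 36b + 6c + d = -208
  343a + 49b + 7c + d = -333
  1331a + 121b + 11c + d = -1313
Solving the system yields a = -1, b = 0, c = 2, d = -4.
So q(x) = -x³ + 2x - 4.
The coefficient of x^2 is 0.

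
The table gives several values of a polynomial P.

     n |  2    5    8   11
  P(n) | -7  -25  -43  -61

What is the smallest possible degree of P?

1

Forward differences of the values at n = 2, 5, 8, 11:
  P  : -7  -25  -43  -61
  Δ  : -18  -18  -18
  Δ^2: 0  0
  Δ^3: 0
The first differences are constant (-18) and nonzero, while all higher differences vanish, so the minimal degree is 1.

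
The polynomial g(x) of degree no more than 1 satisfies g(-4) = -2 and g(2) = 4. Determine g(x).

g(x) = x + 2

Write g(x) = ax + b. Substituting each data point gives a linear system:
  -4a + b = -2
  2a + b = 4
Solving the system yields a = 1, b = 2.
So g(x) = x + 2.
Check: g(2) = 4. ✓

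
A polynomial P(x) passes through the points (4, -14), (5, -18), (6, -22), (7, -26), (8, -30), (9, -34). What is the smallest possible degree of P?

Forward differences of the values at x = 4, 5, 6, 7, 8, 9:
  P  : -14  -18  -22  -26  -30  -34
  Δ  : -4  -4  -4  -4  -4
  Δ^2: 0  0  0  0
  Δ^3: 0  0  0
  Δ^4: 0  0
  Δ^5: 0
The first differences are constant (-4) and nonzero, while all higher differences vanish, so the minimal degree is 1.

1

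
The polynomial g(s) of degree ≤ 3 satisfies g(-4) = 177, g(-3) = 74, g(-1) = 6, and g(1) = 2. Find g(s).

g(s) = -3s^3 - s^2 + s + 5

Write g(s) = as^3 + bs^2 + cs + d. Substituting each data point gives a linear system:
  -64a + 16b - 4c + d = 177
  -27a + 9b - 3c + d = 74
  -a + b - c + d = 6
  a + b + c + d = 2
Solving the system yields a = -3, b = -1, c = 1, d = 5.
So g(s) = -3s^3 - s^2 + s + 5.
Check: g(-4) = 177. ✓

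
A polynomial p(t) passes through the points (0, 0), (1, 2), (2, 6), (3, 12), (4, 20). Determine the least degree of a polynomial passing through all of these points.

Forward differences of the values at t = 0, 1, 2, 3, 4:
  p  : 0  2  6  12  20
  Δ  : 2  4  6  8
  Δ^2: 2  2  2
  Δ^3: 0  0
  Δ^4: 0
The second differences are constant (2) and nonzero, while all higher differences vanish, so the minimal degree is 2.

2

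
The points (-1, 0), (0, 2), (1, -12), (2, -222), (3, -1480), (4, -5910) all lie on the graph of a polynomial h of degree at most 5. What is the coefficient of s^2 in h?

Write h(s) = as^5 + bs^4 + cs^3 + ds^2 + es + k. Substituting each data point gives a linear system:
  -a + b - c + d - e + k = 0
  k = 2
  a + b + c + d + e + k = -12
  32a + 16b + 8c + 4d + 2e + k = -222
  243a + 81b + 27c + 9d + 3e + k = -1480
  1024a + 256b + 64c + 16d + 4e + k = -5910
Solving the system yields a = -5, b = -3, c = 1, d = -5, e = -2, k = 2.
So h(s) = -5s^5 - 3s^4 + s^3 - 5s^2 - 2s + 2.
The coefficient of s^2 is -5.

-5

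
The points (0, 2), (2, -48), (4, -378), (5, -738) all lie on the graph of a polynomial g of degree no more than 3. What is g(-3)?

182

Using the Lagrange interpolation formula with nodes 0, 2, 4, 5:
  L_0(u) = (u - 2)(u - 4)(u - 5) / -40
  L_1(u) = u(u - 4)(u - 5) / 12
  L_2(u) = u(u - 2)(u - 5) / -8
  L_3(u) = u(u - 2)(u - 4) / 15
Then g(u) = 2·L_0(u) - 48·L_1(u) - 378·L_2(u) - 738·L_3(u).
Expanding and collecting terms gives g(u) = -6u^3 + u^2 - 3u + 2.
Evaluating at u = -3: g(-3) = 182.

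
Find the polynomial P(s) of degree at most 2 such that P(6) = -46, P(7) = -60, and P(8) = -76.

Write P(s) = as^2 + bs + c. Substituting each data point gives a linear system:
  36a + 6b + c = -46
  49a + 7b + c = -60
  64a + 8b + c = -76
Solving the system yields a = -1, b = -1, c = -4.
So P(s) = -s² - s - 4.
Check: P(7) = -60. ✓

P(s) = -s^2 - s - 4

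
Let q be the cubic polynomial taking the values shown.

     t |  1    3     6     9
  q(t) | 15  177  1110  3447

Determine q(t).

Write q(t) = at^3 + bt^2 + ct + d. Substituting each data point gives a linear system:
  a + b + c + d = 15
  27a + 9b + 3c + d = 177
  216a + 36b + 6c + d = 1110
  729a + 81b + 9c + d = 3447
Solving the system yields a = 4, b = 6, c = 5, d = 0.
So q(t) = 4t³ + 6t² + 5t.
Check: q(1) = 15. ✓

q(t) = 4t^3 + 6t^2 + 5t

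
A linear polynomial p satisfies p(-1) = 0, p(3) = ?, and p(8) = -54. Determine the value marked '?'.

-24

The 2 known points determine the degree-1 polynomial uniquely.
Write p(n) = an + b. Substituting each data point gives a linear system:
  -a + b = 0
  8a + b = -54
Solving the system yields a = -6, b = -6.
So p(n) = -6n - 6.
Then p(3) = -24.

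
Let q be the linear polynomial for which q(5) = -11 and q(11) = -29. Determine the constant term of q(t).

4

Write q(t) = at + b. Substituting each data point gives a linear system:
  5a + b = -11
  11a + b = -29
Solving the system yields a = -3, b = 4.
So q(t) = -3t + 4.
The constant term is 4.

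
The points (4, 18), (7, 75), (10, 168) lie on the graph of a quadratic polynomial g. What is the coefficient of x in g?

-3

Write g(x) = ax^2 + bx + c. Substituting each data point gives a linear system:
  16a + 4b + c = 18
  49a + 7b + c = 75
  100a + 10b + c = 168
Solving the system yields a = 2, b = -3, c = -2.
So g(x) = 2x^2 - 3x - 2.
The coefficient of x is -3.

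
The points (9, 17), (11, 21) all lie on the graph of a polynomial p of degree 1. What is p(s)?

p(s) = 2s - 1

Write p(s) = as + b. Substituting each data point gives a linear system:
  9a + b = 17
  11a + b = 21
Solving the system yields a = 2, b = -1.
So p(s) = 2s - 1.
Check: p(11) = 21. ✓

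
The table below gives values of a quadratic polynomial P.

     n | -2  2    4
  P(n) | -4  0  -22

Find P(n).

Using the Lagrange interpolation formula with nodes -2, 2, 4:
  L_0(n) = (n - 2)(n - 4) / 24
  L_1(n) = (n + 2)(n - 4) / -8
  L_2(n) = (n + 2)(n - 2) / 12
Then P(n) = -4·L_0(n) + 0·L_1(n) - 22·L_2(n).
Expanding and collecting terms gives P(n) = -2n² + n + 6.
Check: P(2) = 0. ✓

P(n) = -2n^2 + n + 6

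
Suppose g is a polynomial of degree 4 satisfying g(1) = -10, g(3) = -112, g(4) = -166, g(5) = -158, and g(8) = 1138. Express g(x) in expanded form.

g(x) = x^4 - 5x^3 - 6x^2 - 2x + 2

Write g(x) = ax^4 + bx^3 + cx^2 + dx + e. Substituting each data point gives a linear system:
  a + b + c + d + e = -10
  81a + 27b + 9c + 3d + e = -112
  256a + 64b + 16c + 4d + e = -166
  625a + 125b + 25c + 5d + e = -158
  4096a + 512b + 64c + 8d + e = 1138
Solving the system yields a = 1, b = -5, c = -6, d = -2, e = 2.
So g(x) = x⁴ - 5x³ - 6x² - 2x + 2.
Check: g(8) = 1138. ✓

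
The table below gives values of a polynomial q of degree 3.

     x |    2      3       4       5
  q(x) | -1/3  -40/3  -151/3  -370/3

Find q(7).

-1276/3

Forward differences of the values at x = 2, 3, 4, 5:
  q  : -1/3  -40/3  -151/3  -370/3
  Δ  : -13  -37  -73
  Δ^2: -24  -36
  Δ^3: -12
The third differences are constant, confirming degree 3.
Interpolating (Newton forward form) and evaluating at x = 7 gives q(7) = -1276/3.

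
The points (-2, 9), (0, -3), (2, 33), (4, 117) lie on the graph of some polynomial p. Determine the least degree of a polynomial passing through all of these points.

2

Forward differences of the values at t = -2, 0, 2, 4:
  p  : 9  -3  33  117
  Δ  : -12  36  84
  Δ^2: 48  48
  Δ^3: 0
The second differences are constant (48) and nonzero, while all higher differences vanish, so the minimal degree is 2.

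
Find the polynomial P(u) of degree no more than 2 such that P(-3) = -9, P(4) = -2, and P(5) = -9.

P(u) = -u^2 + 2u + 6

Write P(u) = au^2 + bu + c. Substituting each data point gives a linear system:
  9a - 3b + c = -9
  16a + 4b + c = -2
  25a + 5b + c = -9
Solving the system yields a = -1, b = 2, c = 6.
So P(u) = -u^2 + 2u + 6.
Check: P(5) = -9. ✓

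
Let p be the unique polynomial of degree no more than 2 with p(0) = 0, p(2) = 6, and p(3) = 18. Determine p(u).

Write p(u) = au^2 + bu + c. Substituting each data point gives a linear system:
  c = 0
  4a + 2b + c = 6
  9a + 3b + c = 18
Solving the system yields a = 3, b = -3, c = 0.
So p(u) = 3u² - 3u.
Check: p(3) = 18. ✓

p(u) = 3u^2 - 3u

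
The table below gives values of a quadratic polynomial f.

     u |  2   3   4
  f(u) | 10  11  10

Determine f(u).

f(u) = -u^2 + 6u + 2

Write f(u) = au^2 + bu + c. Substituting each data point gives a linear system:
  4a + 2b + c = 10
  9a + 3b + c = 11
  16a + 4b + c = 10
Solving the system yields a = -1, b = 6, c = 2.
So f(u) = -u² + 6u + 2.
Check: f(4) = 10. ✓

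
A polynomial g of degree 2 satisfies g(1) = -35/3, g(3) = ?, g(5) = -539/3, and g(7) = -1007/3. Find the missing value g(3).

-215/3

On equispaced nodes a degree-2 polynomial has vanishing third forward difference, so
  - g(1) + 3·g(3) - 3·g(5) + g(7) = 0.
Substituting the known values and solving for g(3):
  3·g(3) = -215
  g(3) = -215/3.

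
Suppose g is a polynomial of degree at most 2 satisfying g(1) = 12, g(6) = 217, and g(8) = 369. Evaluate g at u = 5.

Using the Lagrange interpolation formula with nodes 1, 6, 8:
  L_0(u) = (u - 6)(u - 8) / 35
  L_1(u) = (u - 1)(u - 8) / -10
  L_2(u) = (u - 1)(u - 6) / 14
Then g(u) = 12·L_0(u) + 217·L_1(u) + 369·L_2(u).
Expanding and collecting terms gives g(u) = 5u^2 + 6u + 1.
Evaluating at u = 5: g(5) = 156.

156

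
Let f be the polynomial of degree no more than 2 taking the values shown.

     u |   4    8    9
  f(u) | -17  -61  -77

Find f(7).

Write f(u) = au^2 + bu + c. Substituting each data point gives a linear system:
  16a + 4b + c = -17
  64a + 8b + c = -61
  81a + 9b + c = -77
Solving the system yields a = -1, b = 1, c = -5.
So f(u) = -u² + u - 5.
Then f(7) = -47.

-47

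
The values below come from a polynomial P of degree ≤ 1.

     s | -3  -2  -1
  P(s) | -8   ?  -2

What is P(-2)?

-5

On equispaced nodes a degree-1 polynomial has vanishing second forward difference, so
  P(-3) - 2·P(-2) + P(-1) = 0.
Substituting the known values and solving for P(-2):
  -2·P(-2) = 10
  P(-2) = -5.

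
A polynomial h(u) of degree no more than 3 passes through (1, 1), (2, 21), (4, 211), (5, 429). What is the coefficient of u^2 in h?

Write h(u) = au^3 + bu^2 + cu + d. Substituting each data point gives a linear system:
  a + b + c + d = 1
  8a + 4b + 2c + d = 21
  64a + 16b + 4c + d = 211
  125a + 25b + 5c + d = 429
Solving the system yields a = 4, b = -3, c = 1, d = -1.
So h(u) = 4u^3 - 3u^2 + u - 1.
The coefficient of u^2 is -3.

-3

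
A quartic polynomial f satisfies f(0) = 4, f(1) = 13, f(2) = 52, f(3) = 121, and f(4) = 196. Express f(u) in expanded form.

f(u) = -u^4 + 6u^3 + 4u^2 + 4

Write f(u) = au^4 + bu^3 + cu^2 + du + e. Substituting each data point gives a linear system:
  e = 4
  a + b + c + d + e = 13
  16a + 8b + 4c + 2d + e = 52
  81a + 27b + 9c + 3d + e = 121
  256a + 64b + 16c + 4d + e = 196
Solving the system yields a = -1, b = 6, c = 4, d = 0, e = 4.
So f(u) = -u^4 + 6u^3 + 4u^2 + 4.
Check: f(2) = 52. ✓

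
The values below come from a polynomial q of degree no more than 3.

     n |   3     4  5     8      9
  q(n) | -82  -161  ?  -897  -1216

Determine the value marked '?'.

-276

The 4 known points determine the degree-3 polynomial uniquely.
Write q(n) = an^3 + bn^2 + cn + d. Substituting each data point gives a linear system:
  27a + 9b + 3c + d = -82
  64a + 16b + 4c + d = -161
  512a + 64b + 8c + d = -897
  729a + 81b + 9c + d = -1216
Solving the system yields a = -1, b = -6, c = 0, d = -1.
So q(n) = -n³ - 6n² - 1.
Then q(5) = -276.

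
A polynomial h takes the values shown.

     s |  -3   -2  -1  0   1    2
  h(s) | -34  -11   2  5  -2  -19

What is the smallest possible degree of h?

Forward differences of the values at s = -3, -2, -1, 0, 1, 2:
  h  : -34  -11  2  5  -2  -19
  Δ  : 23  13  3  -7  -17
  Δ^2: -10  -10  -10  -10
  Δ^3: 0  0  0
  Δ^4: 0  0
  Δ^5: 0
The second differences are constant (-10) and nonzero, while all higher differences vanish, so the minimal degree is 2.

2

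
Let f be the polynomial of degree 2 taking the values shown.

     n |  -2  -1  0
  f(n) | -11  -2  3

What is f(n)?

Write f(n) = an^2 + bn + c. Substituting each data point gives a linear system:
  4a - 2b + c = -11
  a - b + c = -2
  c = 3
Solving the system yields a = -2, b = 3, c = 3.
So f(n) = -2n^2 + 3n + 3.
Check: f(0) = 3. ✓

f(n) = -2n^2 + 3n + 3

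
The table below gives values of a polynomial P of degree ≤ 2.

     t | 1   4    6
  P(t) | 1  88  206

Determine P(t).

P(t) = 6t^2 - t - 4

Write P(t) = at^2 + bt + c. Substituting each data point gives a linear system:
  a + b + c = 1
  16a + 4b + c = 88
  36a + 6b + c = 206
Solving the system yields a = 6, b = -1, c = -4.
So P(t) = 6t^2 - t - 4.
Check: P(4) = 88. ✓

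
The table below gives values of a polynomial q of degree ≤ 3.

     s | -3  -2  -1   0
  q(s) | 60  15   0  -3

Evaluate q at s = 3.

-120

Write q(s) = as^3 + bs^2 + cs + d. Substituting each data point gives a linear system:
  -27a + 9b - 3c + d = 60
  -8a + 4b - 2c + d = 15
  -a + b - c + d = 0
  d = -3
Solving the system yields a = -3, b = -3, c = -3, d = -3.
So q(s) = -3s^3 - 3s^2 - 3s - 3.
Then q(3) = -120.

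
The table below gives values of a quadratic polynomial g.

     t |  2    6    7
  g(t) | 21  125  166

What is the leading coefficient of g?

Write g(t) = at^2 + bt + c. Substituting each data point gives a linear system:
  4a + 2b + c = 21
  36a + 6b + c = 125
  49a + 7b + c = 166
Solving the system yields a = 3, b = 2, c = 5.
So g(t) = 3t^2 + 2t + 5.
The leading coefficient is 3.

3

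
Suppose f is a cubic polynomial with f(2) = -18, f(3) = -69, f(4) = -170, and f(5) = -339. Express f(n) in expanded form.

f(n) = -3n^3 + 2n^2 - 4n + 6

Using the Lagrange interpolation formula with nodes 2, 3, 4, 5:
  L_0(n) = (n - 3)(n - 4)(n - 5) / -6
  L_1(n) = (n - 2)(n - 4)(n - 5) / 2
  L_2(n) = (n - 2)(n - 3)(n - 5) / -2
  L_3(n) = (n - 2)(n - 3)(n - 4) / 6
Then f(n) = -18·L_0(n) - 69·L_1(n) - 170·L_2(n) - 339·L_3(n).
Expanding and collecting terms gives f(n) = -3n^3 + 2n^2 - 4n + 6.
Check: f(2) = -18. ✓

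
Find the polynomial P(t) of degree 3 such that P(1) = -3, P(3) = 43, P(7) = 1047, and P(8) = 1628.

P(t) = 4t^3 - 6t^2 - 5t + 4

Using the Lagrange interpolation formula with nodes 1, 3, 7, 8:
  L_0(t) = (t - 3)(t - 7)(t - 8) / -84
  L_1(t) = (t - 1)(t - 7)(t - 8) / 40
  L_2(t) = (t - 1)(t - 3)(t - 8) / -24
  L_3(t) = (t - 1)(t - 3)(t - 7) / 35
Then P(t) = -3·L_0(t) + 43·L_1(t) + 1047·L_2(t) + 1628·L_3(t).
Expanding and collecting terms gives P(t) = 4t^3 - 6t^2 - 5t + 4.
Check: P(7) = 1047. ✓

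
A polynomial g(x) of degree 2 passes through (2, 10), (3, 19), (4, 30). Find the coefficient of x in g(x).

4

Write g(x) = ax^2 + bx + c. Substituting each data point gives a linear system:
  4a + 2b + c = 10
  9a + 3b + c = 19
  16a + 4b + c = 30
Solving the system yields a = 1, b = 4, c = -2.
So g(x) = x^2 + 4x - 2.
The coefficient of x is 4.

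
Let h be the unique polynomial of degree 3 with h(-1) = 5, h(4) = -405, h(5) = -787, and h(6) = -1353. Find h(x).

h(x) = -6x^3 - 2x^2 + 2x + 3

Write h(x) = ax^3 + bx^2 + cx + d. Substituting each data point gives a linear system:
  -a + b - c + d = 5
  64a + 16b + 4c + d = -405
  125a + 25b + 5c + d = -787
  216a + 36b + 6c + d = -1353
Solving the system yields a = -6, b = -2, c = 2, d = 3.
So h(x) = -6x³ - 2x² + 2x + 3.
Check: h(6) = -1353. ✓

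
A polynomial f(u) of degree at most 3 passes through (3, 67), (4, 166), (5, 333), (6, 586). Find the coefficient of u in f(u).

Write f(u) = au^3 + bu^2 + cu + d. Substituting each data point gives a linear system:
  27a + 9b + 3c + d = 67
  64a + 16b + 4c + d = 166
  125a + 25b + 5c + d = 333
  216a + 36b + 6c + d = 586
Solving the system yields a = 3, b = -2, c = 2, d = -2.
So f(u) = 3u³ - 2u² + 2u - 2.
The coefficient of u is 2.

2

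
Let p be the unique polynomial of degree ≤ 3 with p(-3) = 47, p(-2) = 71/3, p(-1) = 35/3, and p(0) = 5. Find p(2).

-49/3

Forward differences of the values at n = -3, -2, -1, 0:
  p  : 47  71/3  35/3  5
  Δ  : -70/3  -12  -20/3
  Δ^2: 34/3  16/3
  Δ^3: -6
The third differences are constant, confirming degree 3.
Interpolating (Newton forward form) and evaluating at n = 2 gives p(2) = -49/3.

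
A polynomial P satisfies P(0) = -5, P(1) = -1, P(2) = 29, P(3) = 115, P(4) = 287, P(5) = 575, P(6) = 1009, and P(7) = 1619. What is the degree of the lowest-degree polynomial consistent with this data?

3

Forward differences of the values at x = 0, 1, 2, 3, 4, 5, 6, 7:
  P  : -5  -1  29  115  287  575  1009  1619
  Δ  : 4  30  86  172  288  434  610
  Δ^2: 26  56  86  116  146  176
  Δ^3: 30  30  30  30  30
  Δ^4: 0  0  0  0
  Δ^5: 0  0  0
  Δ^6: 0  0
  Δ^7: 0
The third differences are constant (30) and nonzero, while all higher differences vanish, so the minimal degree is 3.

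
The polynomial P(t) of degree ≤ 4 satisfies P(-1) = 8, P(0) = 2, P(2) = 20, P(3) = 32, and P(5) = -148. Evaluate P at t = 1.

Write P(t) = at^4 + bt^3 + ct^2 + dt + e. Substituting each data point gives a linear system:
  a - b + c - d + e = 8
  e = 2
  16a + 8b + 4c + 2d + e = 20
  81a + 27b + 9c + 3d + e = 32
  625a + 125b + 25c + 5d + e = -148
Solving the system yields a = -1, b = 3, c = 5, d = -5, e = 2.
So P(t) = -t⁴ + 3t³ + 5t² - 5t + 2.
Then P(1) = 4.

4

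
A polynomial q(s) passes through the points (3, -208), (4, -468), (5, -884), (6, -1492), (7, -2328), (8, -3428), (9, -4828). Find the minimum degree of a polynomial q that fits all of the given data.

3

Forward differences of the values at s = 3, 4, 5, 6, 7, 8, 9:
  q  : -208  -468  -884  -1492  -2328  -3428  -4828
  Δ  : -260  -416  -608  -836  -1100  -1400
  Δ^2: -156  -192  -228  -264  -300
  Δ^3: -36  -36  -36  -36
  Δ^4: 0  0  0
  Δ^5: 0  0
  Δ^6: 0
The third differences are constant (-36) and nonzero, while all higher differences vanish, so the minimal degree is 3.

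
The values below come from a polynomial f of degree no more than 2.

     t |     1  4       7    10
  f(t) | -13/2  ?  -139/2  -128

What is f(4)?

-29

On equispaced nodes a degree-2 polynomial has vanishing third forward difference, so
  - f(1) + 3·f(4) - 3·f(7) + f(10) = 0.
Substituting the known values and solving for f(4):
  3·f(4) = -87
  f(4) = -29.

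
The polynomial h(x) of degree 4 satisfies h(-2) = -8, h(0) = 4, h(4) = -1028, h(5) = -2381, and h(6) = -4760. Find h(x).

Write h(x) = ax^4 + bx^3 + cx^2 + dx + e. Substituting each data point gives a linear system:
  16a - 8b + 4c - 2d + e = -8
  e = 4
  256a + 64b + 16c + 4d + e = -1028
  625a + 125b + 25c + 5d + e = -2381
  1296a + 216b + 36c + 6d + e = -4760
Solving the system yields a = -3, b = -4, c = 0, d = -2, e = 4.
So h(x) = -3x^4 - 4x^3 - 2x + 4.
Check: h(-2) = -8. ✓

h(x) = -3x^4 - 4x^3 - 2x + 4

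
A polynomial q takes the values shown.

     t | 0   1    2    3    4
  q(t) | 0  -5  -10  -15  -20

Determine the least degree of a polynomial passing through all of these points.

1

Forward differences of the values at t = 0, 1, 2, 3, 4:
  q  : 0  -5  -10  -15  -20
  Δ  : -5  -5  -5  -5
  Δ^2: 0  0  0
  Δ^3: 0  0
  Δ^4: 0
The first differences are constant (-5) and nonzero, while all higher differences vanish, so the minimal degree is 1.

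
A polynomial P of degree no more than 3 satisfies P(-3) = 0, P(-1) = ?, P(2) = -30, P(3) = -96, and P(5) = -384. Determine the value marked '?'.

0

The 4 known points determine the degree-3 polynomial uniquely.
Write P(x) = ax^3 + bx^2 + cx + d. Substituting each data point gives a linear system:
  -27a + 9b - 3c + d = 0
  8a + 4b + 2c + d = -30
  27a + 9b + 3c + d = -96
  125a + 25b + 5c + d = -384
Solving the system yields a = -2, b = -6, c = 2, d = 6.
So P(x) = -2x³ - 6x² + 2x + 6.
Then P(-1) = 0.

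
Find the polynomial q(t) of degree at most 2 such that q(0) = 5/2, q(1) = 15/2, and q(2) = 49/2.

Using the Lagrange interpolation formula with nodes 0, 1, 2:
  L_0(t) = (t - 1)(t - 2) / 2
  L_1(t) = t(t - 2) / -1
  L_2(t) = t(t - 1) / 2
Then q(t) = 5/2·L_0(t) + 15/2·L_1(t) + 49/2·L_2(t).
Expanding and collecting terms gives q(t) = 6t² - t + 5/2.
Check: q(2) = 49/2. ✓

q(t) = 6t^2 - t + 5/2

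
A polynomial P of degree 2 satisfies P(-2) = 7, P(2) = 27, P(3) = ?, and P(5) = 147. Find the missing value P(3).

The 3 known points determine the degree-2 polynomial uniquely.
Write P(u) = au^2 + bu + c. Substituting each data point gives a linear system:
  4a - 2b + c = 7
  4a + 2b + c = 27
  25a + 5b + c = 147
Solving the system yields a = 5, b = 5, c = -3.
So P(u) = 5u² + 5u - 3.
Then P(3) = 57.

57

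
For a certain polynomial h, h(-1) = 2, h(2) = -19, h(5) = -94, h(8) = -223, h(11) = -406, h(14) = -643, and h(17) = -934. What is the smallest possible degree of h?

2

Forward differences of the values at x = -1, 2, 5, 8, 11, 14, 17:
  h  : 2  -19  -94  -223  -406  -643  -934
  Δ  : -21  -75  -129  -183  -237  -291
  Δ^2: -54  -54  -54  -54  -54
  Δ^3: 0  0  0  0
  Δ^4: 0  0  0
  Δ^5: 0  0
  Δ^6: 0
The second differences are constant (-54) and nonzero, while all higher differences vanish, so the minimal degree is 2.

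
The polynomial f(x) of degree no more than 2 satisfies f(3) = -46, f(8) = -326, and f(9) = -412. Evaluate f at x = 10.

-508

Write f(x) = ax^2 + bx + c. Substituting each data point gives a linear system:
  9a + 3b + c = -46
  64a + 8b + c = -326
  81a + 9b + c = -412
Solving the system yields a = -5, b = -1, c = 2.
So f(x) = -5x² - x + 2.
Then f(10) = -508.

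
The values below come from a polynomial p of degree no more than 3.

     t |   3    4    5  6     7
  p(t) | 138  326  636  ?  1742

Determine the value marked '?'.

1098

The 4 known points determine the degree-3 polynomial uniquely.
Write p(t) = at^3 + bt^2 + ct + d. Substituting each data point gives a linear system:
  27a + 9b + 3c + d = 138
  64a + 16b + 4c + d = 326
  125a + 25b + 5c + d = 636
  343a + 49b + 7c + d = 1742
Solving the system yields a = 5, b = 1, c = -4, d = 6.
So p(t) = 5t^3 + t^2 - 4t + 6.
Then p(6) = 1098.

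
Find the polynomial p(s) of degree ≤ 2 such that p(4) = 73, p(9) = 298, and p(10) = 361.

Write p(s) = as^2 + bs + c. Substituting each data point gives a linear system:
  16a + 4b + c = 73
  81a + 9b + c = 298
  100a + 10b + c = 361
Solving the system yields a = 3, b = 6, c = 1.
So p(s) = 3s² + 6s + 1.
Check: p(9) = 298. ✓

p(s) = 3s^2 + 6s + 1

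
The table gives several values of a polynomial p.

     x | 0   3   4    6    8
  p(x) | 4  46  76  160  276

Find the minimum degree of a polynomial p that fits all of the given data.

2

Divided differences on the nodes 0, 3, 4, 6, 8:
  order 0: 4  46  76  160  276
  order 1: 14  30  42  58
  order 2: 4  4  4
  order 3: 0  0
  order 4: 0
The order-2 divided differences are all 4 (nonzero) and every higher order vanishes, so the data lies on a polynomial of degree exactly 2.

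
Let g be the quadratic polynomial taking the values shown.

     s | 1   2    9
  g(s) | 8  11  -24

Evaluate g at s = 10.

-37

Using the Lagrange interpolation formula with nodes 1, 2, 9:
  L_0(s) = (s - 2)(s - 9) / 8
  L_1(s) = (s - 1)(s - 9) / -7
  L_2(s) = (s - 1)(s - 2) / 56
Then g(s) = 8·L_0(s) + 11·L_1(s) - 24·L_2(s).
Expanding and collecting terms gives g(s) = -s^2 + 6s + 3.
Evaluating at s = 10: g(10) = -37.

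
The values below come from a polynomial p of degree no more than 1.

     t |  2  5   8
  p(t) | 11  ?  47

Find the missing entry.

On equispaced nodes a degree-1 polynomial has vanishing second forward difference, so
  p(2) - 2·p(5) + p(8) = 0.
Substituting the known values and solving for p(5):
  -2·p(5) = -58
  p(5) = 29.

29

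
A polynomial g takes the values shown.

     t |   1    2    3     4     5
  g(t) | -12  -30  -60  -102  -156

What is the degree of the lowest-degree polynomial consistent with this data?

2

Forward differences of the values at t = 1, 2, 3, 4, 5:
  g  : -12  -30  -60  -102  -156
  Δ  : -18  -30  -42  -54
  Δ^2: -12  -12  -12
  Δ^3: 0  0
  Δ^4: 0
The second differences are constant (-12) and nonzero, while all higher differences vanish, so the minimal degree is 2.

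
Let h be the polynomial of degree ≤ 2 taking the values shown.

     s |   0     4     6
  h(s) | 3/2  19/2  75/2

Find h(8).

163/2

Write h(s) = as^2 + bs + c. Substituting each data point gives a linear system:
  c = 3/2
  16a + 4b + c = 19/2
  36a + 6b + c = 75/2
Solving the system yields a = 2, b = -6, c = 3/2.
So h(s) = 2s² - 6s + 3/2.
Then h(8) = 163/2.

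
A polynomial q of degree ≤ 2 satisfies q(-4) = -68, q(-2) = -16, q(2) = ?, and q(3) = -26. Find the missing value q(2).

-8

The 3 known points determine the degree-2 polynomial uniquely.
Write q(n) = an^2 + bn + c. Substituting each data point gives a linear system:
  16a - 4b + c = -68
  4a - 2b + c = -16
  9a + 3b + c = -26
Solving the system yields a = -4, b = 2, c = 4.
So q(n) = -4n^2 + 2n + 4.
Then q(2) = -8.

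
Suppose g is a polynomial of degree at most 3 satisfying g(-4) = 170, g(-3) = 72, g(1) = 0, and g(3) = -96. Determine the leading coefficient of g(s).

-3

Write g(s) = as^3 + bs^2 + cs + d. Substituting each data point gives a linear system:
  -64a + 16b - 4c + d = 170
  -27a + 9b - 3c + d = 72
  a + b + c + d = 0
  27a + 9b + 3c + d = -96
Solving the system yields a = -3, b = -2, c = -1, d = 6.
So g(s) = -3s³ - 2s² - s + 6.
The leading coefficient is -3.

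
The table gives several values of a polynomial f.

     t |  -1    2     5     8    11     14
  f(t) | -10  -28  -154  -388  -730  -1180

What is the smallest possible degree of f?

Forward differences of the values at t = -1, 2, 5, 8, 11, 14:
  f  : -10  -28  -154  -388  -730  -1180
  Δ  : -18  -126  -234  -342  -450
  Δ^2: -108  -108  -108  -108
  Δ^3: 0  0  0
  Δ^4: 0  0
  Δ^5: 0
The second differences are constant (-108) and nonzero, while all higher differences vanish, so the minimal degree is 2.

2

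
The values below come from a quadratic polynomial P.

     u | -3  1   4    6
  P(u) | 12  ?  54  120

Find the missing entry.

0

The 3 known points determine the degree-2 polynomial uniquely.
Write P(u) = au^2 + bu + c. Substituting each data point gives a linear system:
  9a - 3b + c = 12
  16a + 4b + c = 54
  36a + 6b + c = 120
Solving the system yields a = 3, b = 3, c = -6.
So P(u) = 3u^2 + 3u - 6.
Then P(1) = 0.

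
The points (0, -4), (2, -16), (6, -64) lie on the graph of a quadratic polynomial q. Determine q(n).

Write q(n) = an^2 + bn + c. Substituting each data point gives a linear system:
  c = -4
  4a + 2b + c = -16
  36a + 6b + c = -64
Solving the system yields a = -1, b = -4, c = -4.
So q(n) = -n² - 4n - 4.
Check: q(0) = -4. ✓

q(n) = -n^2 - 4n - 4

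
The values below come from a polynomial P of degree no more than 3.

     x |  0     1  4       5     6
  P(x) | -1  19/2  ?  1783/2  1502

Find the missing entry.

473

The 4 known points determine the degree-3 polynomial uniquely.
Write P(x) = ax^3 + bx^2 + cx + d. Substituting each data point gives a linear system:
  d = -1
  a + b + c + d = 19/2
  125a + 25b + 5c + d = 1783/2
  216a + 36b + 6c + d = 1502
Solving the system yields a = 6, b = 6, c = -3/2, d = -1.
So P(x) = 6x^3 + 6x^2 - (3/2)x - 1.
Then P(4) = 473.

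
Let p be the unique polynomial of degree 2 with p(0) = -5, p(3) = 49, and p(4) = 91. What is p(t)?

p(t) = 6t^2 - 5

Write p(t) = at^2 + bt + c. Substituting each data point gives a linear system:
  c = -5
  9a + 3b + c = 49
  16a + 4b + c = 91
Solving the system yields a = 6, b = 0, c = -5.
So p(t) = 6t^2 - 5.
Check: p(4) = 91. ✓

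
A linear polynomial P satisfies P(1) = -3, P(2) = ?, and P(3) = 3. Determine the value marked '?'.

0

On equispaced nodes a degree-1 polynomial has vanishing second forward difference, so
  P(1) - 2·P(2) + P(3) = 0.
Substituting the known values and solving for P(2):
  -2·P(2) = 0
  P(2) = 0.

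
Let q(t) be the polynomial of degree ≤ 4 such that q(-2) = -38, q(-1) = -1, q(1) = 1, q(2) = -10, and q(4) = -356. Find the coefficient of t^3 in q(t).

Write q(t) = at^4 + bt^3 + ct^2 + dt + e. Substituting each data point gives a linear system:
  16a - 8b + 4c - 2d + e = -38
  a - b + c - d + e = -1
  a + b + c + d + e = 1
  16a + 8b + 4c + 2d + e = -10
  256a + 64b + 16c + 4d + e = -356
Solving the system yields a = -2, b = 2, c = 2, d = -1, e = 0.
So q(t) = -2t^4 + 2t^3 + 2t^2 - t.
The coefficient of t^3 is 2.

2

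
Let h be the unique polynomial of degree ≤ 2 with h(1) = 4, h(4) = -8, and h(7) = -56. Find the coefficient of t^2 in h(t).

-2

Write h(t) = at^2 + bt + c. Substituting each data point gives a linear system:
  a + b + c = 4
  16a + 4b + c = -8
  49a + 7b + c = -56
Solving the system yields a = -2, b = 6, c = 0.
So h(t) = -2t^2 + 6t.
The leading coefficient is -2.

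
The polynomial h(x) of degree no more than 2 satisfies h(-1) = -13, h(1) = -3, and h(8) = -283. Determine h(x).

Write h(x) = ax^2 + bx + c. Substituting each data point gives a linear system:
  a - b + c = -13
  a + b + c = -3
  64a + 8b + c = -283
Solving the system yields a = -5, b = 5, c = -3.
So h(x) = -5x^2 + 5x - 3.
Check: h(8) = -283. ✓

h(x) = -5x^2 + 5x - 3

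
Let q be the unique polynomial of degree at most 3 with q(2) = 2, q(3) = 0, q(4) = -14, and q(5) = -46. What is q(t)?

q(t) = -t^3 + 3t^2 + 2t - 6

Using the Lagrange interpolation formula with nodes 2, 3, 4, 5:
  L_0(t) = (t - 3)(t - 4)(t - 5) / -6
  L_1(t) = (t - 2)(t - 4)(t - 5) / 2
  L_2(t) = (t - 2)(t - 3)(t - 5) / -2
  L_3(t) = (t - 2)(t - 3)(t - 4) / 6
Then q(t) = 2·L_0(t) + 0·L_1(t) - 14·L_2(t) - 46·L_3(t).
Expanding and collecting terms gives q(t) = -t³ + 3t² + 2t - 6.
Check: q(2) = 2. ✓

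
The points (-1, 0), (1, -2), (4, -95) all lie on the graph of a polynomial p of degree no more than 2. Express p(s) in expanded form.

Write p(s) = as^2 + bs + c. Substituting each data point gives a linear system:
  a - b + c = 0
  a + b + c = -2
  16a + 4b + c = -95
Solving the system yields a = -6, b = -1, c = 5.
So p(s) = -6s^2 - s + 5.
Check: p(1) = -2. ✓

p(s) = -6s^2 - s + 5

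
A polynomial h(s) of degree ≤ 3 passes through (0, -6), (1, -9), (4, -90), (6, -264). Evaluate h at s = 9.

-825

Write h(s) = as^3 + bs^2 + cs + d. Substituting each data point gives a linear system:
  d = -6
  a + b + c + d = -9
  64a + 16b + 4c + d = -90
  216a + 36b + 6c + d = -264
Solving the system yields a = -1, b = -1, c = -1, d = -6.
So h(s) = -s³ - s² - s - 6.
Then h(9) = -825.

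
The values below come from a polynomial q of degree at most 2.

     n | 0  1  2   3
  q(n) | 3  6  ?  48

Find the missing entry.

On equispaced nodes a degree-2 polynomial has vanishing third forward difference, so
  - q(0) + 3·q(1) - 3·q(2) + q(3) = 0.
Substituting the known values and solving for q(2):
  -3·q(2) = -63
  q(2) = 21.

21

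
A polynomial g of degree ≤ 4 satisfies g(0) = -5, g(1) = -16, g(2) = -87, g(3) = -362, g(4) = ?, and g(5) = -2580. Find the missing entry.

-1081

On equispaced nodes a degree-4 polynomial has vanishing fifth forward difference, so
  - g(0) + 5·g(1) - 10·g(2) + 10·g(3) - 5·g(4) + g(5) = 0.
Substituting the known values and solving for g(4):
  -5·g(4) = 5405
  g(4) = -1081.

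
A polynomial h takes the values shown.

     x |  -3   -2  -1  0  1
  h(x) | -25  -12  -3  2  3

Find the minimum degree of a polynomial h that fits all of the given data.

2

Forward differences of the values at x = -3, -2, -1, 0, 1:
  h  : -25  -12  -3  2  3
  Δ  : 13  9  5  1
  Δ^2: -4  -4  -4
  Δ^3: 0  0
  Δ^4: 0
The second differences are constant (-4) and nonzero, while all higher differences vanish, so the minimal degree is 2.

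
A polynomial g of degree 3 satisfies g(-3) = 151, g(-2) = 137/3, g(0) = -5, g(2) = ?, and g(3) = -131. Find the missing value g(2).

-127/3

The 4 known points determine the degree-3 polynomial uniquely.
Write g(s) = as^3 + bs^2 + cs + d. Substituting each data point gives a linear system:
  -27a + 9b - 3c + d = 151
  -8a + 4b - 2c + d = 137/3
  d = -5
  27a + 9b + 3c + d = -131
Solving the system yields a = -5, b = 5/3, c = -2, d = -5.
So g(s) = -5s^3 + (5/3)s^2 - 2s - 5.
Then g(2) = -127/3.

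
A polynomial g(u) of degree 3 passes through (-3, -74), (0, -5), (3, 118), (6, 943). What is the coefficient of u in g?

Write g(u) = au^3 + bu^2 + cu + d. Substituting each data point gives a linear system:
  -27a + 9b - 3c + d = -74
  d = -5
  27a + 9b + 3c + d = 118
  216a + 36b + 6c + d = 943
Solving the system yields a = 4, b = 3, c = -4, d = -5.
So g(u) = 4u^3 + 3u^2 - 4u - 5.
The coefficient of u is -4.

-4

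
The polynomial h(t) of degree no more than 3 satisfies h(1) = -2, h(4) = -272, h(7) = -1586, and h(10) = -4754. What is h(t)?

h(t) = -5t^3 + 2t^2 + 5t - 4

Using the Lagrange interpolation formula with nodes 1, 4, 7, 10:
  L_0(t) = (t - 4)(t - 7)(t - 10) / -162
  L_1(t) = (t - 1)(t - 7)(t - 10) / 54
  L_2(t) = (t - 1)(t - 4)(t - 10) / -54
  L_3(t) = (t - 1)(t - 4)(t - 7) / 162
Then h(t) = -2·L_0(t) - 272·L_1(t) - 1586·L_2(t) - 4754·L_3(t).
Expanding and collecting terms gives h(t) = -5t^3 + 2t^2 + 5t - 4.
Check: h(1) = -2. ✓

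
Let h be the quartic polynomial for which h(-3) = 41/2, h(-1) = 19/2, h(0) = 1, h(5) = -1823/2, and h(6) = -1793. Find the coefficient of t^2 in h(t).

2

Write h(t) = at^4 + bt^3 + ct^2 + dt + e. Substituting each data point gives a linear system:
  81a - 27b + 9c - 3d + e = 41/2
  a - b + c - d + e = 19/2
  e = 1
  625a + 125b + 25c + 5d + e = -1823/2
  1296a + 216b + 36c + 6d + e = -1793
Solving the system yields a = -1, b = -5/2, c = 2, d = -5, e = 1.
So h(t) = -t^4 - (5/2)t^3 + 2t^2 - 5t + 1.
The coefficient of t^2 is 2.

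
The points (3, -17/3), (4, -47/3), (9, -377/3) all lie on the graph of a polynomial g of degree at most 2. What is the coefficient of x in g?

Write g(x) = ax^2 + bx + c. Substituting each data point gives a linear system:
  9a + 3b + c = -17/3
  16a + 4b + c = -47/3
  81a + 9b + c = -377/3
Solving the system yields a = -2, b = 4, c = 1/3.
So g(x) = -2x^2 + 4x + 1/3.
The coefficient of x is 4.

4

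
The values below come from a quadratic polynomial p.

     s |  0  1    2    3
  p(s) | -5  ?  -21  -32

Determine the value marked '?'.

-12

The 3 known points determine the degree-2 polynomial uniquely.
Write p(s) = as^2 + bs + c. Substituting each data point gives a linear system:
  c = -5
  4a + 2b + c = -21
  9a + 3b + c = -32
Solving the system yields a = -1, b = -6, c = -5.
So p(s) = -s^2 - 6s - 5.
Then p(1) = -12.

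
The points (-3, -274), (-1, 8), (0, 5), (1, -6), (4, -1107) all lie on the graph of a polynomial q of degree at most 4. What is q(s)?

Using the Lagrange interpolation formula with nodes -3, -1, 0, 1, 4:
  L_0(s) = (s + 1)s(s - 1)(s - 4) / 168
  L_1(s) = (s + 3)s(s - 1)(s - 4) / -20
  L_2(s) = (s + 3)(s + 1)(s - 1)(s - 4) / 12
  L_3(s) = (s + 3)(s + 1)s(s - 4) / -24
  L_4(s) = (s + 3)(s + 1)s(s - 1) / 420
Then q(s) = -274·L_0(s) + 8·L_1(s) + 5·L_2(s) - 6·L_3(s) - 1107·L_4(s).
Expanding and collecting terms gives q(s) = -4s⁴ - s³ - 6s + 5.
Check: q(-3) = -274. ✓

q(s) = -4s^4 - s^3 - 6s + 5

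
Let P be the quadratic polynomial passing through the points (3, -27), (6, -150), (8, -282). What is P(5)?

-99

Write P(n) = an^2 + bn + c. Substituting each data point gives a linear system:
  9a + 3b + c = -27
  36a + 6b + c = -150
  64a + 8b + c = -282
Solving the system yields a = -5, b = 4, c = 6.
So P(n) = -5n^2 + 4n + 6.
Then P(5) = -99.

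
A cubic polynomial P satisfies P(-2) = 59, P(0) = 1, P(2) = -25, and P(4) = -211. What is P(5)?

-424

Forward differences of the values at x = -2, 0, 2, 4:
  P  : 59  1  -25  -211
  Δ  : -58  -26  -186
  Δ^2: 32  -160
  Δ^3: -192
The third differences are constant, confirming degree 3.
Interpolating (Newton forward form) and evaluating at x = 5 gives P(5) = -424.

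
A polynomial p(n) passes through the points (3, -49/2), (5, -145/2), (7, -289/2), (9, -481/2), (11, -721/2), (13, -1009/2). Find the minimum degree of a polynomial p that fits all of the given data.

2

Forward differences of the values at n = 3, 5, 7, 9, 11, 13:
  p  : -49/2  -145/2  -289/2  -481/2  -721/2  -1009/2
  Δ  : -48  -72  -96  -120  -144
  Δ^2: -24  -24  -24  -24
  Δ^3: 0  0  0
  Δ^4: 0  0
  Δ^5: 0
The second differences are constant (-24) and nonzero, while all higher differences vanish, so the minimal degree is 2.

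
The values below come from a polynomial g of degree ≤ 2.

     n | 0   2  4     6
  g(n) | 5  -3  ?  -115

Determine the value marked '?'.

-43

The 3 known points determine the degree-2 polynomial uniquely.
Write g(n) = an^2 + bn + c. Substituting each data point gives a linear system:
  c = 5
  4a + 2b + c = -3
  36a + 6b + c = -115
Solving the system yields a = -4, b = 4, c = 5.
So g(n) = -4n² + 4n + 5.
Then g(4) = -43.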